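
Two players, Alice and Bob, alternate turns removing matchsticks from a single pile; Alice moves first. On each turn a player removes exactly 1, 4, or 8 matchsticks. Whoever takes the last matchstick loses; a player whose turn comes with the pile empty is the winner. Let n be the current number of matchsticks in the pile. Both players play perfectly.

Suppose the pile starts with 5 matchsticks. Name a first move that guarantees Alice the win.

Classify positions by backward induction: terminal positions (no move available) are W. From any other position, the mover wins iff some move reaches an L.
n=0: no move; the opponent has just taken the last matchstick and therefore loses → W
n=1: L (sole option 0(W) is W)
n=2: W (go to 1, an L position)
n=3: L (sole option 2(W) is W)
n=4: W (go to 3, an L position)
n=5: W (go to 1, an L position)
From 5, the L positions reachable in one move are: 1.

Remove 4, leaving 1.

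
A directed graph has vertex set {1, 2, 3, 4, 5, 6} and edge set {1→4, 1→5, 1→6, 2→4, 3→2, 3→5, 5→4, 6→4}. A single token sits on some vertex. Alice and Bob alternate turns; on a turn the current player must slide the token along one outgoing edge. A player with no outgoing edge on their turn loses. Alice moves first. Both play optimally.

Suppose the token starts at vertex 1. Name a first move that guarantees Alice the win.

Move to 4.

Positions with no move are L. A position that does have a move is losing for the player to move precisely when every available move leads to a winning position for the opponent. Fill in the labels:
Every edge goes from a vertex to one that appears earlier in the order 4, 2, 6, 5, 3, 1, so processing vertices in that order labels each vertex after all of its successors.
4: no outgoing edge → L
2: can move to 4, which is L ⇒ W
6: can move to 4, which is L ⇒ W
5: can move to 4, which is L ⇒ W
3: moves to 5(W), 2(W); every one is W ⇒ L
1: can move to 4, which is L ⇒ W
From 1, the L positions reachable in one move are: 4.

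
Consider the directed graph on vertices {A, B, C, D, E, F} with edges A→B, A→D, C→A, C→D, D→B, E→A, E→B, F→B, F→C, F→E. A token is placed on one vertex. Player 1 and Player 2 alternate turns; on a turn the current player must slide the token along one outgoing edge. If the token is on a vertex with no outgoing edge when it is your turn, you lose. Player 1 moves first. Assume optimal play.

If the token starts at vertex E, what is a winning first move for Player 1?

Move to B.

Classify positions by backward induction: terminal positions (no move available) are L. From any other position, the mover wins iff some move reaches an L.
Every edge goes from a vertex to one that appears earlier in the order B, D, A, C, E, F, so processing vertices in that order labels each vertex after all of its successors.
B: no outgoing edge → L
D: W (go to B, an L position)
A: W (go to B, an L position)
C: L (options A(W), D(W) are all W)
E: W (go to B, an L position)
F: W (go to C, an L position)
From E, the L positions reachable in one move are: B.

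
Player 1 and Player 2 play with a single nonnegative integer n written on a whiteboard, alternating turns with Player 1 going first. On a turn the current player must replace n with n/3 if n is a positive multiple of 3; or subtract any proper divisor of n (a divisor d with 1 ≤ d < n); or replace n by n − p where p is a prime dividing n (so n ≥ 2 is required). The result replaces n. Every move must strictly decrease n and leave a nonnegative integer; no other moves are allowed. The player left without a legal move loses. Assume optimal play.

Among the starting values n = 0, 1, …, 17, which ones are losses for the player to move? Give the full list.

0, 1, 4, 9, 14

Positions with no move are L. A position that does have a move is losing for the player to move precisely when every available move leads to a winning position for the opponent. Fill in the labels:
n=0: no move → L
n=1: no move → L
n=2: reaches L-position 0 → W
n=3: reaches L-position 0 → W
n=4: only reaches 2(W), 3(W), all W → L
n=5: reaches L-position 0 → W
n=6: reaches L-position 4 → W
n=7: reaches L-position 0 → W
n=8: reaches L-position 4 → W
n=9: only reaches 3(W), 6(W), 8(W), all W → L
n=10: reaches L-position 9 → W
n=11: reaches L-position 0 → W
n=12: reaches L-position 4 → W
n=13: reaches L-position 0 → W
n=14: only reaches 7(W), 12(W), 13(W), all W → L
n=15: reaches L-position 14 → W
n=16: reaches L-position 14 → W
n=17: reaches L-position 0 → W
Reading off the rows marked L gives the requested list; there are 5 such values of n.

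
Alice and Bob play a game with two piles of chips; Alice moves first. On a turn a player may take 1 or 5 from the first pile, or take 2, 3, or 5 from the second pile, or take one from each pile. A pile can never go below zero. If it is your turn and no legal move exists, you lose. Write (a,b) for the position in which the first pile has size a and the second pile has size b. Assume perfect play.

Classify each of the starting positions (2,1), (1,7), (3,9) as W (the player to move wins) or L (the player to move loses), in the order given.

(2,1): L, (1,7): W, (3,9): W

Compute win/loss labels from the base case upward. A position with no move is L. Any other position is W if it can reach an L in one move, else L.
No move ever increases a pile, so every position that can arise here has a ≤ 3 and b ≤ 9; it is enough to label the cells with 0 ≤ a ≤ 3 and 0 ≤ b ≤ 9.
Every move lowers a or b (never raises either), so fill the grid row by row in increasing a, and left to right within a row: each cell's successors are then already labelled.
      b=0  b=1  b=2  b=3  b=4  b=5  b=6  b=7  b=8  b=9
a=0:    L    L    W    W    W    W    W    L    L    W
a=1:    W    W    W    L    L    W    W    W    W    W
a=2:    L    L    W    W    W    W    W    L    L    W
a=3:    W    W    W    L    L    W    W    W    W    W
Cells with no legal move (terminal, hence L): (0,0), (0,1).
The remaining L cells, each justified by listing all of its moves:
(0,7): →(0,5)(W), (0,4)(W), (0,2)(W) — all W, so L
(0,8): →(0,6)(W), (0,5)(W), (0,3)(W) — all W, so L
(1,3): →(0,3)(W), (1,1)(W), (1,0)(W), (0,2)(W) — all W, so L
(1,4): →(0,4)(W), (1,2)(W), (1,1)(W), (0,3)(W) — all W, so L
(2,0): →(1,0)(W) only, which is W, so L
(2,1): →(1,1)(W), (1,0)(W) — all W, so L
(2,7): →(1,7)(W), (2,5)(W), (2,4)(W), (2,2)(W), (1,6)(W) — all W, so L
(2,8): →(1,8)(W), (2,6)(W), (2,5)(W), (2,3)(W), (1,7)(W) — all W, so L
(3,3): →(2,3)(W), (3,1)(W), (3,0)(W), (2,2)(W) — all W, so L
(3,4): →(2,4)(W), (3,2)(W), (3,1)(W), (2,3)(W) — all W, so L
Every other cell has at least one move into one of the L cells above, so it is W.
(2,1): one of the L cells justified above, so L
(1,7): the move to (0,7) reaches an L cell, so W
(3,9): the move to (3,4) reaches an L cell, so W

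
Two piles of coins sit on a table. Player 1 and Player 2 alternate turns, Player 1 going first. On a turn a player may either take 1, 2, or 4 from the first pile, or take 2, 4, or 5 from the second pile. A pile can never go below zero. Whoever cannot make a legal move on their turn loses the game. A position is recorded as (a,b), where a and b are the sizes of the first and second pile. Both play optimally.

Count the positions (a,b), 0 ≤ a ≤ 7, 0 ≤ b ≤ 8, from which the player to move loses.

Compute win/loss labels from the base case upward. A position with no move is L. Any other position is W if it can reach an L in one move, else L.
Every move lowers a or b (never raises either), so fill the grid row by row in increasing a, and left to right within a row: each cell's successors are then already labelled.
      b=0  b=1  b=2  b=3  b=4  b=5  b=6  b=7  b=8
a=0:    L    L    W    W    W    W    W    L    L
a=1:    W    W    L    L    W    W    W    W    W
a=2:    W    W    W    W    L    L    W    W    W
a=3:    L    L    W    W    W    W    W    L    L
a=4:    W    W    L    L    W    W    W    W    W
a=5:    W    W    W    W    L    L    W    W    W
a=6:    L    L    W    W    W    W    W    L    L
a=7:    W    W    L    L    W    W    W    W    W
Cells with no legal move (terminal, hence L): (0,0), (0,1).
The remaining L cells, each justified by listing all of its moves:
(0,7): →(0,5)(W), (0,3)(W), (0,2)(W) — all W, so L
(0,8): →(0,6)(W), (0,4)(W), (0,3)(W) — all W, so L
(1,2): →(0,2)(W), (1,0)(W) — all W, so L
(1,3): →(0,3)(W), (1,1)(W) — all W, so L
(2,4): →(1,4)(W), (0,4)(W), (2,2)(W), (2,0)(W) — all W, so L
(2,5): →(1,5)(W), (0,5)(W), (2,3)(W), (2,1)(W), (2,0)(W) — all W, so L
(3,0): →(2,0)(W), (1,0)(W) — all W, so L
(3,1): →(2,1)(W), (1,1)(W) — all W, so L
(3,7): →(2,7)(W), (1,7)(W), (3,5)(W), (3,3)(W), (3,2)(W) — all W, so L
(3,8): →(2,8)(W), (1,8)(W), (3,6)(W), (3,4)(W), (3,3)(W) — all W, so L
(4,2): →(3,2)(W), (2,2)(W), (0,2)(W), (4,0)(W) — all W, so L
(4,3): →(3,3)(W), (2,3)(W), (0,3)(W), (4,1)(W) — all W, so L
(5,4): →(4,4)(W), (3,4)(W), (1,4)(W), (5,2)(W), (5,0)(W) — all W, so L
(5,5): →(4,5)(W), (3,5)(W), (1,5)(W), (5,3)(W), (5,1)(W), (5,0)(W) — all W, so L
(6,0): →(5,0)(W), (4,0)(W), (2,0)(W) — all W, so L
(6,1): →(5,1)(W), (4,1)(W), (2,1)(W) — all W, so L
(6,7): →(5,7)(W), (4,7)(W), (2,7)(W), (6,5)(W), (6,3)(W), (6,2)(W) — all W, so L
(6,8): →(5,8)(W), (4,8)(W), (2,8)(W), (6,6)(W), (6,4)(W), (6,3)(W) — all W, so L
(7,2): →(6,2)(W), (5,2)(W), (3,2)(W), (7,0)(W) — all W, so L
(7,3): →(6,3)(W), (5,3)(W), (3,3)(W), (7,1)(W) — all W, so L
Every other cell has at least one move into one of the L cells above, so it is W.
L cells per row: a=0: 4, a=1: 2, a=2: 2, a=3: 4, a=4: 2, a=5: 2, a=6: 4, a=7: 2; total 22.

22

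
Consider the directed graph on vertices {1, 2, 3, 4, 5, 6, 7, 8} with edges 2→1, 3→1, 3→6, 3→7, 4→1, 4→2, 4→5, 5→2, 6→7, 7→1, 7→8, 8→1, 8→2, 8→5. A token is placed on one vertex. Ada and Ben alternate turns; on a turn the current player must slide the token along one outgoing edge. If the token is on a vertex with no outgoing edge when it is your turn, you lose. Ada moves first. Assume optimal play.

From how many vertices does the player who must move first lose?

3

Label each position W (a win for the player to move) or L (a loss). A position with no legal move is L; any other position is W exactly when some move reaches an L, and L when every move reaches a W.
Every edge goes from a vertex to one that appears earlier in the order 1, 2, 5, 4, 8, 7, 6, 3, so processing vertices in that order labels each vertex after all of its successors.
1: no outgoing edge → L
2: can move to 1, which is L ⇒ W
5: the only move is to 2(W), a W ⇒ L
4: can move to 5, which is L ⇒ W
8: can move to 5, which is L ⇒ W
7: can move to 1, which is L ⇒ W
6: the only move is to 7(W), a W ⇒ L
3: can move to 6, which is L ⇒ W
The L vertices are 1, 5, 6; that is 3 in all.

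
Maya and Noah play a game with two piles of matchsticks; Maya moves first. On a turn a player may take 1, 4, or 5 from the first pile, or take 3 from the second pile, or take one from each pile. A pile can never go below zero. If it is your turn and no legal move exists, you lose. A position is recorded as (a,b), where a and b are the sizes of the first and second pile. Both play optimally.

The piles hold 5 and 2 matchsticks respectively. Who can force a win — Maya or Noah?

Positions with no move are L. A position that does have a move is losing for the player to move precisely when every available move leads to a winning position for the opponent. Fill in the labels:
No move ever increases a pile, so every position that can arise here has a ≤ 5 and b ≤ 2; it is enough to label the cells with 0 ≤ a ≤ 5 and 0 ≤ b ≤ 2.
Every move lowers a or b (never raises either), so fill the grid row by row in increasing a, and left to right within a row: each cell's successors are then already labelled.
      b=0  b=1  b=2
a=0:    L    L    L
a=1:    W    W    W
a=2:    L    L    L
a=3:    W    W    W
a=4:    W    W    W
a=5:    W    W    W
Cells with no legal move (terminal, hence L): (0,0), (0,1), (0,2).
The remaining L cells, each justified by listing all of its moves:
(2,0): only reaches (1,0)(W), which is W → L
(2,1): only reaches (1,1)(W), (1,0)(W), all W → L
(2,2): only reaches (1,2)(W), (1,1)(W), all W → L
Every other cell has at least one move into one of the L cells above, so it is W.
From (5,2) Maya can move to (0,2), reaching an L position.

Maya wins.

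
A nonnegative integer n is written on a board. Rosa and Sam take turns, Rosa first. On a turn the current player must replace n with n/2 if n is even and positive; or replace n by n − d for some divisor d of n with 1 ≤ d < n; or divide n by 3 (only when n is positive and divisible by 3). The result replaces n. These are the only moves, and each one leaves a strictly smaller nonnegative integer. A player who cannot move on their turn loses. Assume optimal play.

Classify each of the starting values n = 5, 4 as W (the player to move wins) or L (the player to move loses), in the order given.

5: W, 4: L

Compute win/loss labels from the base case upward. A position with no move is L. Any other position is W if it can reach an L in one move, else L.
n=0: no move → L
n=1: no move → L
n=2: reaches L-position 1 → W
n=3: reaches L-position 1 → W
n=4: only reaches 2(W), 3(W), all W → L
n=5: reaches L-position 4 → W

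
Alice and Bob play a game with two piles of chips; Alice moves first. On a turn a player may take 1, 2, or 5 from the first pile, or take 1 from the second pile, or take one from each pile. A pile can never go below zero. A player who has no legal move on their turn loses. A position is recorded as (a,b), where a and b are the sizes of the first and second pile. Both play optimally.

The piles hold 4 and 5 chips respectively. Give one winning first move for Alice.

Move to (2,5).

Classify positions by backward induction: terminal positions (no move available) are L. From any other position, the mover wins iff some move reaches an L.
No move ever increases a pile, so every position that can arise here has a ≤ 4 and b ≤ 5; it is enough to label the cells with 0 ≤ a ≤ 4 and 0 ≤ b ≤ 5.
Every move lowers a or b (never raises either), so fill the grid row by row in increasing a, and left to right within a row: each cell's successors are then already labelled.
      b=0  b=1  b=2  b=3  b=4  b=5
a=0:    L    W    L    W    L    W
a=1:    W    W    W    W    W    W
a=2:    W    L    W    L    W    L
a=3:    L    W    W    W    W    W
a=4:    W    W    L    W    L    W
Cells with no legal move (terminal, hence L): (0,0).
The remaining L cells, each justified by listing all of its moves:
(0,2): L (sole option (0,1)(W) is W)
(0,4): L (sole option (0,3)(W) is W)
(2,1): L (options (1,1)(W), (0,1)(W), (2,0)(W), (1,0)(W) are all W)
(2,3): L (options (1,3)(W), (0,3)(W), (2,2)(W), (1,2)(W) are all W)
(2,5): L (options (1,5)(W), (0,5)(W), (2,4)(W), (1,4)(W) are all W)
(3,0): L (options (2,0)(W), (1,0)(W) are all W)
(4,2): L (options (3,2)(W), (2,2)(W), (4,1)(W), (3,1)(W) are all W)
(4,4): L (options (3,4)(W), (2,4)(W), (4,3)(W), (3,3)(W) are all W)
Every other cell has at least one move into one of the L cells above, so it is W.
From (4,5), the L positions reachable in one move are: (2,5), (4,4). Any move reaching one of these is winning.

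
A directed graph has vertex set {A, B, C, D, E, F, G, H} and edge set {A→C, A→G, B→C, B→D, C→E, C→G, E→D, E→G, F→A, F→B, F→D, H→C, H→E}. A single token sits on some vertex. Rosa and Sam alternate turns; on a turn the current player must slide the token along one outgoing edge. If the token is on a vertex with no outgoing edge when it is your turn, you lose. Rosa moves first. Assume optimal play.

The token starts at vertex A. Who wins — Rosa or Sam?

Rosa wins.

Use the standard recursion: the mover loses at a terminal position; elsewhere, the mover wins exactly when some move hands the opponent an L position.
Every edge goes from a vertex to one that appears earlier in the order D, G, E, C, H, A, B, F, so processing vertices in that order labels each vertex after all of its successors.
D: no outgoing edge → L
G: no outgoing edge → L
E: →G(L), so W
C: →G(L), so W
H: →C(W), E(W) — all W, so L
A: →G(L), so W
B: →D(L), so W
F: →D(L), so W
The starting position A is W: Rosa should move to G, handing over an L position.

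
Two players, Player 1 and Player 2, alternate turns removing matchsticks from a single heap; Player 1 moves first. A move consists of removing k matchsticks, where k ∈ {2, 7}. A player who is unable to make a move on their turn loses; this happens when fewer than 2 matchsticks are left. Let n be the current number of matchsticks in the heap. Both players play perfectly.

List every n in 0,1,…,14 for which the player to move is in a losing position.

Classify positions by backward induction: terminal positions (no move available) are L. From any other position, the mover wins iff some move reaches an L.
n=0: no move → L
n=1: no move → L
n=2: can move to 0, which is L ⇒ W
n=3: can move to 1, which is L ⇒ W
n=4: the only move is to 2(W), a W ⇒ L
n=5: the only move is to 3(W), a W ⇒ L
n=6: can move to 4, which is L ⇒ W
n=7: can move to 5, which is L ⇒ W
n=8: can move to 1, which is L ⇒ W
n=9: moves to 7(W), 2(W); every one is W ⇒ L
n=10: moves to 8(W), 3(W); every one is W ⇒ L
n=11: can move to 9, which is L ⇒ W
n=12: can move to 10, which is L ⇒ W
n=13: moves to 11(W), 6(W); every one is W ⇒ L
n=14: moves to 12(W), 7(W); every one is W ⇒ L
The losing starting values of n are exactly the entries labelled L in this table (8 of them).

0, 1, 4, 5, 9, 10, 13, 14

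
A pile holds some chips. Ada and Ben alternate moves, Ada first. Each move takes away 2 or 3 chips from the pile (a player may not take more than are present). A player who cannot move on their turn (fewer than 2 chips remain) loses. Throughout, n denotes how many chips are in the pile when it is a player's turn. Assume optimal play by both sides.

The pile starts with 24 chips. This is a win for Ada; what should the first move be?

Compute win/loss labels from the base case upward. A position with no move is L. Any other position is W if it can reach an L in one move, else L.
n=0: no move → L
n=1: no move → L
n=2: can move to 0, which is L ⇒ W
n=3: can move to 1, which is L ⇒ W
n=4: can move to 1, which is L ⇒ W
n=5: moves to 3(W), 2(W); every one is W ⇒ L
n=6: moves to 4(W), 3(W); every one is W ⇒ L
n=7: can move to 5, which is L ⇒ W
n=8: can move to 6, which is L ⇒ W
n=9: can move to 6, which is L ⇒ W
n=10: moves to 8(W), 7(W); every one is W ⇒ L
n=11: moves to 9(W), 8(W); every one is W ⇒ L
n=12: can move to 10, which is L ⇒ W
n=13: can move to 11, which is L ⇒ W
n=14: can move to 11, which is L ⇒ W
n=15: moves to 13(W), 12(W); every one is W ⇒ L
n=16: moves to 14(W), 13(W); every one is W ⇒ L
n=17: can move to 15, which is L ⇒ W
n=18: can move to 16, which is L ⇒ W
n=19: can move to 16, which is L ⇒ W
n=20: moves to 18(W), 17(W); every one is W ⇒ L
n=21: moves to 19(W), 18(W); every one is W ⇒ L
n=22: can move to 20, which is L ⇒ W
n=23: can move to 21, which is L ⇒ W
n=24: can move to 21, which is L ⇒ W
From 24, the L positions reachable in one move are: 21.

Remove 3, leaving 21.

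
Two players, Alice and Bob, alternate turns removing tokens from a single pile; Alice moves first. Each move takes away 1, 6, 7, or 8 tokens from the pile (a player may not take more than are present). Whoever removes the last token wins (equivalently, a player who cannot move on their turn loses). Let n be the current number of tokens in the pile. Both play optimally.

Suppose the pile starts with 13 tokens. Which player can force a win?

Bob wins.

Label each position W (a win for the player to move) or L (a loss). A position with no legal move is L; any other position is W exactly when some move reaches an L, and L when every move reaches a W.
n=0: no move → L
n=1: reaches L-position 0 → W
n=2: only reaches 1(W), which is W → L
n=3: reaches L-position 2 → W
n=4: only reaches 3(W), which is W → L
n=5: reaches L-position 4 → W
n=6: reaches L-position 0 → W
n=7: reaches L-position 0 → W
n=8: reaches L-position 2 → W
n=9: reaches L-position 2 → W
n=10: reaches L-position 4 → W
n=11: reaches L-position 4 → W
n=12: reaches L-position 4 → W
n=13: only reaches 12(W), 7(W), 6(W), 5(W), all W → L
Every move from 13 reaches a W position, so the mover loses.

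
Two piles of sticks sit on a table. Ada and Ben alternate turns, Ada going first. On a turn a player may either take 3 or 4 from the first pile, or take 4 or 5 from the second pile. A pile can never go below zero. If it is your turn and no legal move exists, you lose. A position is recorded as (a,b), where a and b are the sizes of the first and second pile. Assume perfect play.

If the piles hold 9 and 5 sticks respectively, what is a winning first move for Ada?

Build the W/L table. Terminal = L. A non-terminal position is W if it has a move to some L; otherwise it is L.
No move ever increases a pile, so every position that can arise here has a ≤ 9 and b ≤ 5; it is enough to label the cells with 0 ≤ a ≤ 9 and 0 ≤ b ≤ 5.
Every move lowers a or b (never raises either), so fill the grid row by row in increasing a, and left to right within a row: each cell's successors are then already labelled.
      b=0  b=1  b=2  b=3  b=4  b=5
a=0:    L    L    L    L    W    W
a=1:    L    L    L    L    W    W
a=2:    L    L    L    L    W    W
a=3:    W    W    W    W    L    L
a=4:    W    W    W    W    L    L
a=5:    W    W    W    W    L    L
a=6:    W    W    W    W    W    W
a=7:    L    L    L    L    W    W
a=8:    L    L    L    L    W    W
a=9:    L    L    L    L    W    W
Cells with no legal move (terminal, hence L): (0,0), (0,1), (0,2), (0,3), (1,0), (1,1), (1,2), (1,3), (2,0), (2,1), (2,2), (2,3).
The remaining L cells, each justified by listing all of its moves:
(3,4): L (options (0,4)(W), (3,0)(W) are all W)
(3,5): L (options (0,5)(W), (3,1)(W), (3,0)(W) are all W)
(4,4): L (options (1,4)(W), (0,4)(W), (4,0)(W) are all W)
(4,5): L (options (1,5)(W), (0,5)(W), (4,1)(W), (4,0)(W) are all W)
(5,4): L (options (2,4)(W), (1,4)(W), (5,0)(W) are all W)
(5,5): L (options (2,5)(W), (1,5)(W), (5,1)(W), (5,0)(W) are all W)
(7,0): L (options (4,0)(W), (3,0)(W) are all W)
(7,1): L (options (4,1)(W), (3,1)(W) are all W)
(7,2): L (options (4,2)(W), (3,2)(W) are all W)
(7,3): L (options (4,3)(W), (3,3)(W) are all W)
(8,0): L (options (5,0)(W), (4,0)(W) are all W)
(8,1): L (options (5,1)(W), (4,1)(W) are all W)
(8,2): L (options (5,2)(W), (4,2)(W) are all W)
(8,3): L (options (5,3)(W), (4,3)(W) are all W)
(9,0): L (options (6,0)(W), (5,0)(W) are all W)
(9,1): L (options (6,1)(W), (5,1)(W) are all W)
(9,2): L (options (6,2)(W), (5,2)(W) are all W)
(9,3): L (options (6,3)(W), (5,3)(W) are all W)
Every other cell has at least one move into one of the L cells above, so it is W.
From (9,5), the L positions reachable in one move are: (5,5), (9,1), (9,0). Any move reaching one of these is winning.

Move to (5,5).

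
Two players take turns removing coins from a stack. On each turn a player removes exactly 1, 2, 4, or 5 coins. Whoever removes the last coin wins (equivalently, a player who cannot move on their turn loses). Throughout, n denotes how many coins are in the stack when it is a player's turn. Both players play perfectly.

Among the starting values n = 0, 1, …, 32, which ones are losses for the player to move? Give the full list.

0, 3, 6, 9, 12, 15, 18, 21, 24, 27, 30

Work bottom-up. With no move the player to move loses. Otherwise the position is W if at least one move leads to an L position for the opponent, and L if every move leads to a W.
n=0: no move → L
n=1: reaches L-position 0 → W
n=2: reaches L-position 0 → W
n=3: only reaches 2(W), 1(W), all W → L
n=4: reaches L-position 3 → W
n=5: reaches L-position 3 → W
n=6: only reaches 5(W), 4(W), 2(W), 1(W), all W → L
n=7: reaches L-position 6 → W
n=8: reaches L-position 6 → W
n=9: only reaches 8(W), 7(W), 5(W), 4(W), all W → L
n=10: reaches L-position 9 → W
n=11: reaches L-position 9 → W
n=12: only reaches 11(W), 10(W), 8(W), 7(W), all W → L
n=13: reaches L-position 12 → W
n=14: reaches L-position 12 → W
n=15: only reaches 14(W), 13(W), 11(W), 10(W), all W → L
n=16: reaches L-position 15 → W
n=17: reaches L-position 15 → W
n=18: only reaches 17(W), 16(W), 14(W), 13(W), all W → L
n=19: reaches L-position 18 → W
n=20: reaches L-position 18 → W
n=21: only reaches 20(W), 19(W), 17(W), 16(W), all W → L
n=22: reaches L-position 21 → W
n=23: reaches L-position 21 → W
n=24: only reaches 23(W), 22(W), 20(W), 19(W), all W → L
n=25: reaches L-position 24 → W
n=26: reaches L-position 24 → W
n=27: only reaches 26(W), 25(W), 23(W), 22(W), all W → L
n=28: reaches L-position 27 → W
n=29: reaches L-position 27 → W
n=30: only reaches 29(W), 28(W), 26(W), 25(W), all W → L
n=31: reaches L-position 30 → W
n=32: reaches L-position 30 → W
Reading off the rows marked L gives the requested list; there are 11 such values of n.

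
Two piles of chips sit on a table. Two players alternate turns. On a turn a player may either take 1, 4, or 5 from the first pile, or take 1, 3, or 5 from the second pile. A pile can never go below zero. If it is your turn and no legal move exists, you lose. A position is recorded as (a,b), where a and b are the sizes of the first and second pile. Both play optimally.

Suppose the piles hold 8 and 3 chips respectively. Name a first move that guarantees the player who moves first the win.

Move to (3,3).

Work bottom-up. With no move the player to move loses. Otherwise the position is W if at least one move leads to an L position for the opponent, and L if every move leads to a W.
No move ever increases a pile, so every position that can arise here has a ≤ 8 and b ≤ 3; it is enough to label the cells with 0 ≤ a ≤ 8 and 0 ≤ b ≤ 3.
Every move lowers a or b (never raises either), so fill the grid row by row in increasing a, and left to right within a row: each cell's successors are then already labelled.
      b=0  b=1  b=2  b=3
a=0:    L    W    L    W
a=1:    W    L    W    L
a=2:    L    W    L    W
a=3:    W    L    W    L
a=4:    W    W    W    W
a=5:    W    W    W    W
a=6:    W    W    W    W
a=7:    W    W    W    W
a=8:    L    W    L    W
Cells with no legal move (terminal, hence L): (0,0).
The remaining L cells, each justified by listing all of its moves:
(0,2): only reaches (0,1)(W), which is W → L
(1,1): only reaches (0,1)(W), (1,0)(W), all W → L
(1,3): only reaches (0,3)(W), (1,2)(W), (1,0)(W), all W → L
(2,0): only reaches (1,0)(W), which is W → L
(2,2): only reaches (1,2)(W), (2,1)(W), all W → L
(3,1): only reaches (2,1)(W), (3,0)(W), all W → L
(3,3): only reaches (2,3)(W), (3,2)(W), (3,0)(W), all W → L
(8,0): only reaches (7,0)(W), (4,0)(W), (3,0)(W), all W → L
(8,2): only reaches (7,2)(W), (4,2)(W), (3,2)(W), (8,1)(W), all W → L
Every other cell has at least one move into one of the L cells above, so it is W.
From (8,3), the L positions reachable in one move are: (3,3), (8,2), (8,0). Any move reaching one of these is winning.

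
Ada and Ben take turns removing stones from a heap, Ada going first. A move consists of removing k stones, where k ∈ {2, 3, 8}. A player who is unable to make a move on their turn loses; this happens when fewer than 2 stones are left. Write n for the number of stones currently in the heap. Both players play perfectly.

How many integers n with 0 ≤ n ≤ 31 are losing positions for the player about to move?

Compute win/loss labels from the base case upward. A position with no move is L. Any other position is W if it can reach an L in one move, else L.
n=0: no move → L
n=1: no move → L
n=2: can move to 0, which is L ⇒ W
n=3: can move to 1, which is L ⇒ W
n=4: can move to 1, which is L ⇒ W
n=5: moves to 3(W), 2(W); every one is W ⇒ L
n=6: moves to 4(W), 3(W); every one is W ⇒ L
n=7: can move to 5, which is L ⇒ W
n=8: can move to 6, which is L ⇒ W
n=9: can move to 6, which is L ⇒ W
n=10: moves to 8(W), 7(W), 2(W); every one is W ⇒ L
n=11: moves to 9(W), 8(W), 3(W); every one is W ⇒ L
n=12: can move to 10, which is L ⇒ W
n=13: can move to 11, which is L ⇒ W
n=14: can move to 11, which is L ⇒ W
n=15: moves to 13(W), 12(W), 7(W); every one is W ⇒ L
n=16: moves to 14(W), 13(W), 8(W); every one is W ⇒ L
n=17: can move to 15, which is L ⇒ W
n=18: can move to 16, which is L ⇒ W
n=19: can move to 16, which is L ⇒ W
n=20: moves to 18(W), 17(W), 12(W); every one is W ⇒ L
n=21: moves to 19(W), 18(W), 13(W); every one is W ⇒ L
n=22: can move to 20, which is L ⇒ W
n=23: can move to 21, which is L ⇒ W
n=24: can move to 21, which is L ⇒ W
n=25: moves to 23(W), 22(W), 17(W); every one is W ⇒ L
n=26: moves to 24(W), 23(W), 18(W); every one is W ⇒ L
n=27: can move to 25, which is L ⇒ W
n=28: can move to 26, which is L ⇒ W
n=29: can move to 26, which is L ⇒ W
n=30: moves to 28(W), 27(W), 22(W); every one is W ⇒ L
n=31: moves to 29(W), 28(W), 23(W); every one is W ⇒ L
L entries with 0 ≤ n ≤ 31: n = 0, 1, 5, 6, 10, 11, 15, 16, 20, 21, 25, 26, 30, 31; that makes 14.

14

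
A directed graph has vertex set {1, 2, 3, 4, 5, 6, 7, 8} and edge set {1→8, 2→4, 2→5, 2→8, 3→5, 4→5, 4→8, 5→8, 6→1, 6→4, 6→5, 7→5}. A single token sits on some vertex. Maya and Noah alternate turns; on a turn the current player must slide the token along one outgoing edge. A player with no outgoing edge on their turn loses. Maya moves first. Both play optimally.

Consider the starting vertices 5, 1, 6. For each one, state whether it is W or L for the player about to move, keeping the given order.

Label each position W (a win for the player to move) or L (a loss). A position with no legal move is L; any other position is W exactly when some move reaches an L, and L when every move reaches a W.
Every edge goes from a vertex to one that appears earlier in the order 8, 5, 4, 2, 3, 1, 6, 7, so processing vertices in that order labels each vertex after all of its successors.
8: no outgoing edge → L
5: W (go to 8, an L position)
4: W (go to 8, an L position)
2: W (go to 8, an L position)
3: L (sole option 5(W) is W)
1: W (go to 8, an L position)
6: L (options 1(W), 4(W), 5(W) are all W)
7: L (sole option 5(W) is W)

5: W, 1: W, 6: L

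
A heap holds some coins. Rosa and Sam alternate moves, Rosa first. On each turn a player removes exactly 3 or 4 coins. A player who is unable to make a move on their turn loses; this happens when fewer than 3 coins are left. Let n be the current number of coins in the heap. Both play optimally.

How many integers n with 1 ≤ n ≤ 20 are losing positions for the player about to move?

Label each position W (a win for the player to move) or L (a loss). A position with no legal move is L; any other position is W exactly when some move reaches an L, and L when every move reaches a W.
n=0: no move → L
n=1: no move → L
n=2: no move → L
n=3: W (go to 0, an L position)
n=4: W (go to 1, an L position)
n=5: W (go to 2, an L position)
n=6: W (go to 2, an L position)
n=7: L (options 4(W), 3(W) are all W)
n=8: L (options 5(W), 4(W) are all W)
n=9: L (options 6(W), 5(W) are all W)
n=10: W (go to 7, an L position)
n=11: W (go to 8, an L position)
n=12: W (go to 9, an L position)
n=13: W (go to 9, an L position)
n=14: L (options 11(W), 10(W) are all W)
n=15: L (options 12(W), 11(W) are all W)
n=16: L (options 13(W), 12(W) are all W)
n=17: W (go to 14, an L position)
n=18: W (go to 15, an L position)
n=19: W (go to 16, an L position)
n=20: W (go to 16, an L position)
L entries with 1 ≤ n ≤ 20 (n=0 is outside the asked range and is not counted): n = 1, 2, 7, 8, 9, 14, 15, 16; that makes 8.

8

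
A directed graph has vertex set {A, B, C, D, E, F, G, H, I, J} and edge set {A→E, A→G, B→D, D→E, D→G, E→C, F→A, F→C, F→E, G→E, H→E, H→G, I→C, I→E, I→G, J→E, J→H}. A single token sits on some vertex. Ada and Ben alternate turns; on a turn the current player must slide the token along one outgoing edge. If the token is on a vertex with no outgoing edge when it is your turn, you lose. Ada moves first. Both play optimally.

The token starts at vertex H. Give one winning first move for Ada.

Work bottom-up. With no move the player to move loses. Otherwise the position is W if at least one move leads to an L position for the opponent, and L if every move leads to a W.
Every edge goes from a vertex to one that appears earlier in the order C, E, G, A, D, H, J, F, B, I, so processing vertices in that order labels each vertex after all of its successors.
C: no outgoing edge → L
E: W (go to C, an L position)
G: L (sole option E(W) is W)
A: W (go to G, an L position)
D: W (go to G, an L position)
H: W (go to G, an L position)
J: L (options H(W), E(W) are all W)
F: W (go to C, an L position)
B: L (sole option D(W) is W)
I: W (go to G, an L position)
From H, the L positions reachable in one move are: G.

Move to G.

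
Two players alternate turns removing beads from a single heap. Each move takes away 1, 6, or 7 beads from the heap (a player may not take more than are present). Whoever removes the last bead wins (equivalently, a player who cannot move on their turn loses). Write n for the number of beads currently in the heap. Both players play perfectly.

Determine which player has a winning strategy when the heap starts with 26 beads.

Compute win/loss labels from the base case upward. A position with no move is L. Any other position is W if it can reach an L in one move, else L.
n=0: no move → L
n=1: →0(L), so W
n=2: →1(W) only, which is W, so L
n=3: →2(L), so W
n=4: →3(W) only, which is W, so L
n=5: →4(L), so W
n=6: →0(L), so W
n=7: →0(L), so W
n=8: →2(L), so W
n=9: →2(L), so W
n=10: →4(L), so W
n=11: →4(L), so W
n=12: →11(W), 6(W), 5(W) — all W, so L
n=13: →12(L), so W
n=14: →13(W), 8(W), 7(W) — all W, so L
n=15: →14(L), so W
n=16: →15(W), 10(W), 9(W) — all W, so L
n=17: →16(L), so W
n=18: →12(L), so W
n=19: →12(L), so W
n=20: →14(L), so W
n=21: →14(L), so W
n=22: →16(L), so W
n=23: →16(L), so W
n=24: →23(W), 18(W), 17(W) — all W, so L
n=25: →24(L), so W
n=26: →25(W), 20(W), 19(W) — all W, so L
The starting position 26 is L: whatever the player to move does, the opponent receives a W position.

The second player wins.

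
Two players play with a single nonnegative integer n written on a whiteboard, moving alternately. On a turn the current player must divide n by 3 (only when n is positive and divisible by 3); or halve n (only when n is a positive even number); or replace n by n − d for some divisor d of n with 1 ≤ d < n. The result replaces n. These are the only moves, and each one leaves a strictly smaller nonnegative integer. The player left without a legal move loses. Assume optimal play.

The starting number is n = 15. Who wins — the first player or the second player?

The second player wins.

Use the standard recursion: the mover loses at a terminal position; elsewhere, the mover wins exactly when some move hands the opponent an L position.
n=0: no move → L
n=1: no move → L
n=2: W (go to 1, an L position)
n=3: W (go to 1, an L position)
n=4: L (options 2(W), 3(W) are all W)
n=5: W (go to 4, an L position)
n=6: W (go to 4, an L position)
n=7: L (sole option 6(W) is W)
n=8: W (go to 4, an L position)
n=9: L (options 3(W), 6(W), 8(W) are all W)
n=10: W (go to 9, an L position)
n=11: L (sole option 10(W) is W)
n=12: W (go to 4, an L position)
n=13: L (sole option 12(W) is W)
n=14: W (go to 7, an L position)
n=15: L (options 5(W), 10(W), 12(W), 14(W) are all W)
The starting position 15 is L: whatever the player to move does, the opponent receives a W position.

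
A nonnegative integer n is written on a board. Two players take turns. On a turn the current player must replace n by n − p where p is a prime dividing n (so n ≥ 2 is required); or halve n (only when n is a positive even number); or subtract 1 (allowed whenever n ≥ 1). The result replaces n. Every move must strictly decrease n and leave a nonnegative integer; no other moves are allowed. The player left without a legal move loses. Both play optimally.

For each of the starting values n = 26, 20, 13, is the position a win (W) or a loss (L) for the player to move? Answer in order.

26: W, 20: L, 13: W

Classify positions by backward induction: terminal positions (no move available) are L. From any other position, the mover wins iff some move reaches an L.
n=0: no move → L
n=1: reaches L-position 0 → W
n=2: reaches L-position 0 → W
n=3: reaches L-position 0 → W
n=4: only reaches 2(W), 3(W), all W → L
n=5: reaches L-position 0 → W
n=6: reaches L-position 4 → W
n=7: reaches L-position 0 → W
n=8: reaches L-position 4 → W
n=9: only reaches 6(W), 8(W), all W → L
n=10: reaches L-position 9 → W
n=11: reaches L-position 0 → W
n=12: reaches L-position 9 → W
n=13: reaches L-position 0 → W
n=14: only reaches 7(W), 12(W), 13(W), all W → L
n=15: reaches L-position 14 → W
n=16: reaches L-position 14 → W
n=17: reaches L-position 0 → W
n=18: reaches L-position 9 → W
n=19: reaches L-position 0 → W
n=20: only reaches 10(W), 15(W), 18(W), 19(W), all W → L
n=21: reaches L-position 14 → W
n=22: reaches L-position 20 → W
n=23: reaches L-position 0 → W
n=24: only reaches 12(W), 21(W), 22(W), 23(W), all W → L
n=25: reaches L-position 20 → W
n=26: reaches L-position 24 → W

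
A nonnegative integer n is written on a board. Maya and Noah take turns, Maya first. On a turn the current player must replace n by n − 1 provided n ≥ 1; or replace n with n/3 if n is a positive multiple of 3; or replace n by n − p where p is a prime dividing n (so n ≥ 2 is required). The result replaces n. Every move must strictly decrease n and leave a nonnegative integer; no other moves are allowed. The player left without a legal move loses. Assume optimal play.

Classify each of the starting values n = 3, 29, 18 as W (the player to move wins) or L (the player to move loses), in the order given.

Compute win/loss labels from the base case upward. A position with no move is L. Any other position is W if it can reach an L in one move, else L.
n=0: no move → L
n=1: can move to 0, which is L ⇒ W
n=2: can move to 0, which is L ⇒ W
n=3: can move to 0, which is L ⇒ W
n=4: moves to 2(W), 3(W); every one is W ⇒ L
n=5: can move to 0, which is L ⇒ W
n=6: can move to 4, which is L ⇒ W
n=7: can move to 0, which is L ⇒ W
n=8: moves to 6(W), 7(W); every one is W ⇒ L
n=9: can move to 8, which is L ⇒ W
n=10: can move to 8, which is L ⇒ W
n=11: can move to 0, which is L ⇒ W
n=12: can move to 4, which is L ⇒ W
n=13: can move to 0, which is L ⇒ W
n=14: moves to 7(W), 12(W), 13(W); every one is W ⇒ L
n=15: can move to 14, which is L ⇒ W
n=16: can move to 14, which is L ⇒ W
n=17: can move to 0, which is L ⇒ W
n=18: moves to 6(W), 15(W), 16(W), 17(W); every one is W ⇒ L
n=19: can move to 0, which is L ⇒ W
n=20: can move to 18, which is L ⇒ W
n=21: can move to 14, which is L ⇒ W
n=22: moves to 11(W), 20(W), 21(W); every one is W ⇒ L
n=23: can move to 0, which is L ⇒ W
n=24: can move to 8, which is L ⇒ W
n=25: moves to 20(W), 24(W); every one is W ⇒ L
n=26: can move to 25, which is L ⇒ W
n=27: moves to 9(W), 24(W), 26(W); every one is W ⇒ L
n=28: can move to 27, which is L ⇒ W
n=29: can move to 0, which is L ⇒ W

3: W, 29: W, 18: L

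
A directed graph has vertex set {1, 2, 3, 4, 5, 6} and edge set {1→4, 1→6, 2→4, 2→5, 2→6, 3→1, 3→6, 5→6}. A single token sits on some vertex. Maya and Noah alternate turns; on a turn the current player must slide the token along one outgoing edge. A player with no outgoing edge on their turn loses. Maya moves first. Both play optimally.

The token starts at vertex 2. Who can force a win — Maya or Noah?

Maya wins.

Work bottom-up. With no move the player to move loses. Otherwise the position is W if at least one move leads to an L position for the opponent, and L if every move leads to a W.
Every edge goes from a vertex to one that appears earlier in the order 6, 4, 5, 2, 1, 3, so processing vertices in that order labels each vertex after all of its successors.
6: no outgoing edge → L
4: no outgoing edge → L
5: reaches L-position 6 → W
2: reaches L-position 4 → W
1: reaches L-position 4 → W
3: reaches L-position 6 → W
From 2 Maya can move to 4, reaching an L position.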